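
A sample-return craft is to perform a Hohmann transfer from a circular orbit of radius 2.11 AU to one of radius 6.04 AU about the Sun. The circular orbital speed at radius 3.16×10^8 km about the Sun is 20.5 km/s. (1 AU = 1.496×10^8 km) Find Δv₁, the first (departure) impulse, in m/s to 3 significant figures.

Δv₁ = 4460 m/s

From the circular-orbit relation v² = μ/r at r = 3.16×10^8 km: μ = v²r = (20.5)² × 3.16×10^8 = 1.32799×10^11 km³/s².
In km: r₁ = 2.11 × 1.496×10^8 = 3.15656×10^8 km; r₂ = 6.04 × 1.496×10^8 = 9.03584×10^8 km.
Transfer-ellipse semi-major axis a_t = (r₁ + r₂)/2 = (3.15656×10^8 + 9.03584×10^8)/2 = 6.0962×10^8 km.
On the circular orbit at r = 3.15656×10^8 km, v_c = √(μ/r) = 20.51 km/s.
Vis-viva on the transfer ellipse at r = 3.15656×10^8 km gives v_t = √[μ(2/r − 1/a_t)] = 24.97 km/s.
Δv₁ = |v_t − v_c| = |24.97 − 20.51| = 4.460 km/s.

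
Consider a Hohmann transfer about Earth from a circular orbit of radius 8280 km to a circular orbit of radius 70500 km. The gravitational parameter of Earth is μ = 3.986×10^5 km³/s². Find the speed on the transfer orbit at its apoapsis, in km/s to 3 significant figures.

Semi-major axis of the transfer orbit: a_t = (8280 + 70500)/2 = 39390 km.
At apoapsis, r = 70500 km.
Vis-viva: v = √[μ(2/r − 1/a_t)] = √[3.986×10^5 × (2/70500 − 1/39390)] = 1.090 km/s.

v = 1.09 km/s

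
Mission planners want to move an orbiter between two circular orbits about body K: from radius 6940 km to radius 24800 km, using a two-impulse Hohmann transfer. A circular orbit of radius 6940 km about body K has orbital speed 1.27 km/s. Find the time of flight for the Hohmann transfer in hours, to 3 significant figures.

t = 16.5 hours

From the circular-orbit relation v² = μ/r at r = 6940 km: μ = v²r = (1.27)² × 6940 = 11193.5 km³/s².
Transfer-ellipse semi-major axis a_t = (r₁ + r₂)/2 = (6940 + 24800)/2 = 15870 km.
By Kepler's third law the transfer-orbit period is T = 2π√(a_t³/μ), so t = T/2 = 59370 s.
Converting: 59370 s ÷ 3600 s/hour = 16.5 hours.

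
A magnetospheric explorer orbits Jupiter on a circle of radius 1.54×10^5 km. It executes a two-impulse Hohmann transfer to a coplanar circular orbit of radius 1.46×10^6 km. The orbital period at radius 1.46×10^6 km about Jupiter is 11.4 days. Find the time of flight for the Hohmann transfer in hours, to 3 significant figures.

t = 56.2 hours

From Kepler's third law T² = 4π²r³/μ at r = 1.46×10^6 km, T = 11.4 days = 11.4 × 86400 s = 9.8496×10^5 s: μ = 4π²r³/T² = 1.26643×10^8 km³/s².
Transfer-ellipse semi-major axis a_t = (r₁ + r₂)/2 = (1.540×10^5 + 1.460×10^6)/2 = 8.070×10^5 km.
Transfer time t = π√(a_t³/μ) = π√((8.070×10^5)³ / 1.26643×10^8) = 2.024×10^5 s.
Converting: 2.024×10^5 s ÷ 3600 s/hour = 56.2 hours.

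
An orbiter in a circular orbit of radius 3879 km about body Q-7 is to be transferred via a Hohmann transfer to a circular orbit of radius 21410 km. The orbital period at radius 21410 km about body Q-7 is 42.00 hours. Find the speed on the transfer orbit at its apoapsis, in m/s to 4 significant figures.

v = 492.8 m/s

From Kepler's third law T² = 4π²r³/μ at r = 21410 km, T = 42.00 hours = 42.00 × 3600 s = 1.512×10^5 s: μ = 4π²r³/T² = 16947.5 km³/s².
The Hohmann ellipse has a_t = (r₁ + r₂)/2 = 12644.5 km.
At apoapsis, r = 21410 km.
Vis-viva: v = √[μ(2/r − 1/a_t)] = √[16947.5 × (2/21410 − 1/12644.5)] = 0.4928 km/s.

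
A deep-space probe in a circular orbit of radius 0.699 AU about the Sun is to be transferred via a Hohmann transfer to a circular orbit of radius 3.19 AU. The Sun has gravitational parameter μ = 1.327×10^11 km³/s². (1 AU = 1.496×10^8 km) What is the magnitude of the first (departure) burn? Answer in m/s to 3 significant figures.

In km: r₁ = 0.699 × 1.496×10^8 = 1.045704×10^8 km; r₂ = 3.19 × 1.496×10^8 = 4.77224×10^8 km.
Transfer-ellipse semi-major axis a_t = (r₁ + r₂)/2 = (1.045704×10^8 + 4.77224×10^8)/2 = 2.908972×10^8 km.
Circular speed at r = 1.045704×10^8 km: v_c = √(μ/r) = 35.623 km/s.
Transfer-orbit speed at the same r (vis-viva, a = a_t): v_t = √[μ(2/r − 1/a_t)] = 45.627 km/s.
Δv₁ = |v_t − v_c| = |45.627 − 35.623| = 10.00 km/s.

Δv₁ = 10000 m/s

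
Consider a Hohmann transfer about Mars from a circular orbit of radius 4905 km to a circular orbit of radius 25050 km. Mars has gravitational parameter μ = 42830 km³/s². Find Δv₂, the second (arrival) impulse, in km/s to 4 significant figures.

Δv₂ = 0.5593 km/s

Semi-major axis of the transfer orbit: a_t = (4905 + 25050)/2 = 14977.5 km.
Circular speed at r = 25050 km: v_c = √(μ/r) = 1.3076 km/s.
Vis-viva on the transfer ellipse at r = 25050 km gives v_t = √[μ(2/r − 1/a_t)] = 0.74829 km/s.
Δv₂ = |v_t − v_c| = |0.74829 − 1.3076| = 0.5593 km/s.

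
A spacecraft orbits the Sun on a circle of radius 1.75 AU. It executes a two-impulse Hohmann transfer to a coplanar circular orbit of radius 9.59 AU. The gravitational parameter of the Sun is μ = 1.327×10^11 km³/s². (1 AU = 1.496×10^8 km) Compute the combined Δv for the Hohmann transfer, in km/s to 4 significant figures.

Δv = 11.04 km/s

In km: r₁ = 1.75 × 1.496×10^8 = 2.618×10^8 km; r₂ = 9.59 × 1.496×10^8 = 1.434664×10^9 km.
Semi-major axis of the transfer orbit: a_t = (2.618×10^8 + 1.434664×10^9)/2 = 8.48232×10^8 km.
Circular speed at r₁: v₁ = √(μ/r₁) = √(1.327×10^11/2.618×10^8) = 22.514 km/s.
On the transfer ellipse at r₁, vis-viva equation gives v_p = √[μ(2/r₁ − 1/a_t)] = 29.280 km/s.
First burn Δv₁ = |v_p − v₁| = 6.766 km/s.
Circular speed at r₂: v₂ = √(μ/r₂) = 9.617 km/s.
Transfer-orbit speed at r₂: v_a = √[μ(2/r₂ − 1/a_t)] = 5.343 km/s.
Second burn Δv₂ = |v₂ − v_a| = 4.274 km/s.
Δv = Δv₁ + Δv₂ = 6.766 + 4.274 = 11.04 km/s.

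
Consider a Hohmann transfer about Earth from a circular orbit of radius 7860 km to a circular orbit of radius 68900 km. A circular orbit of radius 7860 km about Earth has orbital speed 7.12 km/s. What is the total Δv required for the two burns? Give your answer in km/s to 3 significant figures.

From the circular-orbit relation v² = μ/r at r = 7860 km: μ = v²r = (7.12)² × 7860 = 3.98458×10^5 km³/s².
The Hohmann ellipse has a_t = (r₁ + r₂)/2 = 38380 km.
At r₁ the circular-orbit speed is v₁ = √(μ/r₁) = 7.1200 km/s.
Transfer-orbit speed at r₁ (vis-viva): v_p = √[μ(2/r₁ − 1/a_t)] = 9.5398 km/s.
First burn Δv₁ = |v_p − v₁| = 2.4198 km/s.
At r₂, v₂ = √(μ/r₂) = 2.4048 km/s.
Transfer-orbit speed at r₂: v_a = √[μ(2/r₂ − 1/a_t)] = 1.0883 km/s.
Second burn Δv₂ = |v₂ − v_a| = 1.3165 km/s.
Total Δv = Δv₁ + Δv₂ = 3.736 km/s.

Δv = 3.74 km/s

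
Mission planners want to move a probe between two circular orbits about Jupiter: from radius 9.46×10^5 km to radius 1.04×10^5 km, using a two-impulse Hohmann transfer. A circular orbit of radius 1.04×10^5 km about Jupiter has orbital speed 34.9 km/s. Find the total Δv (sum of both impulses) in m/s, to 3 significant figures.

Δv = 18400 m/s

From the circular-orbit relation v² = μ/r at r = 1.04×10^5 km: μ = v²r = (34.9)² × 1.04×10^5 = 1.26673×10^8 km³/s².
Transfer-ellipse semi-major axis a_t = (r₁ + r₂)/2 = (9.460×10^5 + 1.040×10^5)/2 = 5.250×10^5 km.
Circular speed at r₁: v₁ = √(μ/r₁) = √(1.26673×10^8/9.460×10^5) = 11.5717 km/s.
Transfer-orbit speed at r₁ (v² = μ(2/r − 1/a)): v_a = √[μ(2/r₁ − 1/a_t)] = 5.15031 km/s.
First burn Δv₁ = |v_a − v₁| = 6.421 km/s.
Circular speed at r₂: v₂ = √(μ/r₂) = 34.90 km/s.
Transfer-orbit speed at r₂: v_p = √[μ(2/r₂ − 1/a_t)] = 46.85 km/s.
Second burn Δv₂ = |v₂ − v_p| = 11.95 km/s.
Δv = Δv₁ + Δv₂ = 6.421 + 11.95 = 18.37 km/s.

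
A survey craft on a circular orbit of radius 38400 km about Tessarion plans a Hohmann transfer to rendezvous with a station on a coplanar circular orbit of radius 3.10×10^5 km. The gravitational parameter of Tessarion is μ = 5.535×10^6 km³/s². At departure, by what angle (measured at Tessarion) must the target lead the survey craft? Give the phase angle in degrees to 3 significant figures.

φ = 104°

Semi-major axis of the transfer orbit: a_t = (38400 + 3.100×10^5)/2 = 1.742×10^5 km.
Transfer time t = π√(a_t³/μ) = 97087.5 s.
The target's mean motion on its circular orbit is ω₂ = √(μ/r₂³) = 1.36306×10^-5 rad/s.
Angle swept by the target during transfer: ω₂·t = 1.32336 rad = 75.82°.
Arrival is 180° from departure on the ellipse, so φ = 180° − 75.82° = 104°.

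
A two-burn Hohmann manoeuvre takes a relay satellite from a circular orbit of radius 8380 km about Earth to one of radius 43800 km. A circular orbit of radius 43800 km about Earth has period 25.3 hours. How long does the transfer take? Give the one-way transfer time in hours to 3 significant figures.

t = 5.82 hours

From Kepler's third law T² = 4π²r³/μ at r = 43800 km, T = 25.3 hours = 25.3 × 3600 s = 91080 s: μ = 4π²r³/T² = 3.99886×10^5 km³/s².
Transfer-ellipse semi-major axis a_t = (r₁ + r₂)/2 = (8380 + 43800)/2 = 26090 km.
Half the transfer-orbit period gives t = π√(a_t³/μ) = 20940 s.
Converting: 20940 s ÷ 3600 s/hour = 5.82 hours.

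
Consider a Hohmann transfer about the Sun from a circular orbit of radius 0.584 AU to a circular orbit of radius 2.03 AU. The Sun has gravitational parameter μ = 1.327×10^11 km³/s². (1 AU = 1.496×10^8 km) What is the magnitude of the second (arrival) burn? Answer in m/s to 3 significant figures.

In km: r₁ = 0.584 × 1.496×10^8 = 8.73664×10^7 km; r₂ = 2.03 × 1.496×10^8 = 3.03688×10^8 km.
The Hohmann ellipse has a_t = (r₁ + r₂)/2 = 1.955272×10^8 km.
On the circular orbit at r = 3.03688×10^8 km, v_c = √(μ/r) = 20.904 km/s.
Transfer-orbit speed at the same r (vis-viva, a = a_t): v_t = √[μ(2/r − 1/a_t)] = 13.973 km/s.
Δv₂ = |v_t − v_c| = |13.973 − 20.904| = 6.931 km/s.

Δv₂ = 6930 m/s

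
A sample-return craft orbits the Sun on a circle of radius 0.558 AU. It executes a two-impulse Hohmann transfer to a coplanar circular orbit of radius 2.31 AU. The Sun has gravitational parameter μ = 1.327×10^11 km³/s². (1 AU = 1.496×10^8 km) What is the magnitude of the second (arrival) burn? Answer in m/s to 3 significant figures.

Δv₂ = 7370 m/s

In km: r₁ = 0.558 × 1.496×10^8 = 8.34768×10^7 km; r₂ = 2.31 × 1.496×10^8 = 3.45576×10^8 km.
Transfer-ellipse semi-major axis a_t = (r₁ + r₂)/2 = (8.34768×10^7 + 3.45576×10^8)/2 = 2.145264×10^8 km.
Circular speed at r = 3.45576×10^8 km: v_c = √(μ/r) = 19.596 km/s.
Vis-viva on the transfer ellipse at r = 3.45576×10^8 km gives v_t = √[μ(2/r − 1/a_t)] = 12.224 km/s.
Δv₂ = |v_t − v_c| = |12.224 − 19.596| = 7.372 km/s.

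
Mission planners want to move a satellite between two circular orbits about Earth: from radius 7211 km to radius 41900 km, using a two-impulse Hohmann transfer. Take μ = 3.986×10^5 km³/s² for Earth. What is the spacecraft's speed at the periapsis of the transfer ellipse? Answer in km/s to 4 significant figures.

The Hohmann ellipse has a_t = (r₁ + r₂)/2 = 24555.5 km.
At periapsis, r = 7211 km.
From the vis-viva equation, v = √[μ(2/r − 1/a_t)] = 9.712 km/s.

v = 9.712 km/s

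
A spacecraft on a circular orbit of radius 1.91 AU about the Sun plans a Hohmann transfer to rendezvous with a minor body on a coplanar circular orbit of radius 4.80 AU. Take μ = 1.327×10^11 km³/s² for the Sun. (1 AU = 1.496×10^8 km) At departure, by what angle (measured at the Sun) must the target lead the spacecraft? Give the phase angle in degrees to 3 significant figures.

φ = 74.8°

In km: r₁ = 1.91 × 1.496×10^8 = 2.85736×10^8 km; r₂ = 4.80 × 1.496×10^8 = 7.1808×10^8 km.
Transfer-ellipse semi-major axis a_t = (r₁ + r₂)/2 = (2.85736×10^8 + 7.1808×10^8)/2 = 5.01908×10^8 km.
The half-period of the transfer ellipse is t = π√(a_t³/μ) = 9.697×10^7 s.
Target angular speed ω₂ = √(μ/r₂³) = 1.893×10^-8 rad/s.
Angle swept by the target during transfer: ω₂·t = 1.836 rad = 105.2°.
Arrival is 180° from departure on the ellipse, so φ = 180° − 105.2° = 74.8°.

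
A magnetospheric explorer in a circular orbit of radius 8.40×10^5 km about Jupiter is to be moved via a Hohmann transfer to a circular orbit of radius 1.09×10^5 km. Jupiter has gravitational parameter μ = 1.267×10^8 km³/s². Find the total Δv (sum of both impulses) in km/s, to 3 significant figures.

Δv = 17.7 km/s

Semi-major axis of the transfer orbit: a_t = (8.400×10^5 + 1.090×10^5)/2 = 4.745×10^5 km.
Circular speed at r₁: v₁ = √(μ/r₁) = √(1.267×10^8/8.400×10^5) = 12.2814 km/s.
Transfer-orbit speed at r₁ (vis-viva equation): v_a = √[μ(2/r₁ − 1/a_t)] = 5.88632 km/s.
First burn Δv₁ = |v_a − v₁| = 6.3951 km/s.
At r₂, v₂ = √(μ/r₂) = 34.0938 km/s.
Transfer-orbit speed at r₂: v_p = √[μ(2/r₂ − 1/a_t)] = 45.3625 km/s.
Second burn Δv₂ = |v₂ − v_p| = 11.269 km/s.
Total Δv = Δv₁ + Δv₂ = 17.66 km/s.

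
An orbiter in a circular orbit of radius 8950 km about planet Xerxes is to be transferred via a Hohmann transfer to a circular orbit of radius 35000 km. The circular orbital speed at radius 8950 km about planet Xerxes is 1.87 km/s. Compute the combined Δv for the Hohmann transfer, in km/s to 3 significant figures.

From the circular-orbit relation v² = μ/r at r = 8950 km: μ = v²r = (1.87)² × 8950 = 31297.3 km³/s².
The Hohmann ellipse has a_t = (r₁ + r₂)/2 = 21975 km.
At r₁ the circular-orbit speed is v₁ = √(μ/r₁) = 1.870 km/s.
Transfer-orbit speed at r₁ (vis-viva equation): v_p = √[μ(2/r₁ − 1/a_t)] = 2.360 km/s.
First burn Δv₁ = |v_p − v₁| = 0.4900 km/s.
At r₂, v₂ = √(μ/r₂) = 0.9456 km/s.
Transfer-orbit speed at r₂: v_a = √[μ(2/r₂ − 1/a_t)] = 0.6035 km/s.
Second burn Δv₂ = |v₂ − v_a| = 0.3421 km/s.
Δv = Δv₁ + Δv₂ = 0.4900 + 0.3421 = 0.8321 km/s.

Δv = 0.832 km/s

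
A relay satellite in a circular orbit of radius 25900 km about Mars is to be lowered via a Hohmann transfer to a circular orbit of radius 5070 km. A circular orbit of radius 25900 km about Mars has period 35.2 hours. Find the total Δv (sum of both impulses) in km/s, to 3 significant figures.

Δv = 1.40 km/s

From Kepler's third law T² = 4π²r³/μ at r = 25900 km, T = 35.2 hours = 35.2 × 3600 s = 1.2672×10^5 s: μ = 4π²r³/T² = 42713.8 km³/s².
The Hohmann ellipse has a_t = (r₁ + r₂)/2 = 15485 km.
At r₁ the circular-orbit speed is v₁ = √(μ/r₁) = 1.2842 km/s.
On the transfer ellipse at r₁, v² = μ(2/r − 1/a) gives v_a = √[μ(2/r₁ − 1/a_t)] = 0.73482 km/s.
First burn Δv₁ = |v_a − v₁| = 0.5494 km/s.
Circular speed at r₂: v₂ = √(μ/r₂) = 2.90255 km/s.
Transfer-orbit speed at r₂: v_p = √[μ(2/r₂ − 1/a_t)] = 3.75383 km/s.
Second burn Δv₂ = |v₂ − v_p| = 0.8513 km/s.
Total Δv = Δv₁ + Δv₂ = 1.401 km/s.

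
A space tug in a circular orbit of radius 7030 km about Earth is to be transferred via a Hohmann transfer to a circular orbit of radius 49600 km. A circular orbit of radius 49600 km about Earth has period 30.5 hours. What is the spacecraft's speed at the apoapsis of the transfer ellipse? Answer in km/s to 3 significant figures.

v = 1.41 km/s

From Kepler's third law T² = 4π²r³/μ at r = 49600 km, T = 30.5 hours = 30.5 × 3600 s = 1.098×10^5 s: μ = 4π²r³/T² = 3.99577×10^5 km³/s².
Semi-major axis of the transfer orbit: a_t = (7030 + 49600)/2 = 28315 km.
The apoapsis of the transfer ellipse is at r = 49600 km.
Vis-viva: v = √[μ(2/r − 1/a_t)] = √[3.99577×10^5 × (2/49600 − 1/28315)] = 1.414 km/s.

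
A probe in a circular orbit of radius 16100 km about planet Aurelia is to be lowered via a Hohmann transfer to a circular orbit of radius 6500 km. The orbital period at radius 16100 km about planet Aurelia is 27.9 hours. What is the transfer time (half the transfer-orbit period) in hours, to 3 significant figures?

From Kepler's third law T² = 4π²r³/μ at r = 16100 km, T = 27.9 hours = 27.9 × 3600 s = 1.0044×10^5 s: μ = 4π²r³/T² = 16331.4 km³/s².
Semi-major axis of the transfer orbit: a_t = (16100 + 6500)/2 = 11300 km.
By Kepler's third law the transfer-orbit period is T = 2π√(a_t³/μ), so t = T/2 = 29530 s.
Converting: 29530 s ÷ 3600 s/hour = 8.20 hours.

t = 8.20 hours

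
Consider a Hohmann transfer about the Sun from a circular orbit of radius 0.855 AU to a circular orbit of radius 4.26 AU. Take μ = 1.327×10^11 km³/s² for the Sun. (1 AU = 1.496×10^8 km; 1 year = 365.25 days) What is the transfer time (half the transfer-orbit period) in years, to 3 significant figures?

In km: r₁ = 0.855 × 1.496×10^8 = 1.27908×10^8 km; r₂ = 4.26 × 1.496×10^8 = 6.37296×10^8 km.
The Hohmann ellipse has a_t = (r₁ + r₂)/2 = 3.82602×10^8 km.
Half the transfer-orbit period gives t = π√(a_t³/μ) = 6.454×10^7 s.
Converting: 6.454×10^7 s ÷ 3.15576×10^7 s/year (365.25 × 86400) = 2.05 years.

t = 2.05 years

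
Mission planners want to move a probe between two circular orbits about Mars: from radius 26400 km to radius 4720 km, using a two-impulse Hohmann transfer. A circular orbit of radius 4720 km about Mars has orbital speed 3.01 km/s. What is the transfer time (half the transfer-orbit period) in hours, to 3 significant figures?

From the circular-orbit relation v² = μ/r at r = 4720 km: μ = v²r = (3.01)² × 4720 = 42763.7 km³/s².
Transfer-ellipse semi-major axis a_t = (r₁ + r₂)/2 = (26400 + 4720)/2 = 15560 km.
By Kepler's third law the transfer-orbit period is T = 2π√(a_t³/μ), so t = T/2 = 29490 s.
Converting: 29490 s ÷ 3600 s/hour = 8.19 hours.

t = 8.19 hours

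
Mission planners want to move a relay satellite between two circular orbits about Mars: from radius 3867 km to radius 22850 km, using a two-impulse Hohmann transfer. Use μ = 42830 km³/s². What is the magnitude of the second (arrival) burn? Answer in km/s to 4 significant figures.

Δv₂ = 0.6325 km/s

The Hohmann ellipse has a_t = (r₁ + r₂)/2 = 13358.5 km.
Circular speed at r = 22850 km: v_c = √(μ/r) = 1.3691 km/s.
Vis-viva on the transfer ellipse at r = 22850 km gives v_t = √[μ(2/r − 1/a_t)] = 0.73661 km/s.
Δv₂ = |v_t − v_c| = |0.73661 − 1.3691| = 0.6325 km/s.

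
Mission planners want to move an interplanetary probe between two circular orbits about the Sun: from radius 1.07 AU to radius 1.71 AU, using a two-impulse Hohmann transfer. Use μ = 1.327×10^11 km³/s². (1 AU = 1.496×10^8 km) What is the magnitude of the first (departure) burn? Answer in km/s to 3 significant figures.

In km: r₁ = 1.07 × 1.496×10^8 = 1.60072×10^8 km; r₂ = 1.71 × 1.496×10^8 = 2.55816×10^8 km.
Transfer-ellipse semi-major axis a_t = (r₁ + r₂)/2 = (1.60072×10^8 + 2.55816×10^8)/2 = 2.07944×10^8 km.
On the circular orbit at r = 1.60072×10^8 km, v_c = √(μ/r) = 28.792 km/s.
Vis-viva on the transfer ellipse at r = 1.60072×10^8 km gives v_t = √[μ(2/r − 1/a_t)] = 31.935 km/s.
Δv₁ = |v_t − v_c| = |31.935 − 28.792| = 3.143 km/s.

Δv₁ = 3.14 km/s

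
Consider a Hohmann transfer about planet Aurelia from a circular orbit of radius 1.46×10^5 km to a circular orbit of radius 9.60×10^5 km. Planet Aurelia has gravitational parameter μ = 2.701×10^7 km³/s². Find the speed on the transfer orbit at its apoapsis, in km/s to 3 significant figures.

The Hohmann ellipse has a_t = (r₁ + r₂)/2 = 5.530×10^5 km.
The apoapsis of the transfer ellipse is at r = 9.600×10^5 km.
From the vis-viva equation, v = √[μ(2/r − 1/a_t)] = 2.725 km/s.

v = 2.73 km/s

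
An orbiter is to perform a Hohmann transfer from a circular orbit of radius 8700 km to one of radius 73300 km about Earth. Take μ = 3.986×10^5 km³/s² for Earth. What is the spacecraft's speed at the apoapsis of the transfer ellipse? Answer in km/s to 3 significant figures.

v = 1.07 km/s

Transfer-ellipse semi-major axis a_t = (r₁ + r₂)/2 = (8700 + 73300)/2 = 41000 km.
The apoapsis of the transfer ellipse is at r = 73300 km.
Applying v² = μ(2/r − 1/a_t): v = 1.074 km/s.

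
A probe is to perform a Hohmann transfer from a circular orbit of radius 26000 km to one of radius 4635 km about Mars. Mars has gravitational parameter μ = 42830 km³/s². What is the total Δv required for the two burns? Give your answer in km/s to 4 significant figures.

Transfer-ellipse semi-major axis a_t = (r₁ + r₂)/2 = (26000 + 4635)/2 = 15317.5 km.
At r₁ the circular-orbit speed is v₁ = √(μ/r₁) = 1.2835 km/s.
Transfer-orbit speed at r₁ (v² = μ(2/r − 1/a)): v_a = √[μ(2/r₁ − 1/a_t)] = 0.70602 km/s.
First burn Δv₁ = |v_a − v₁| = 0.5775 km/s.
Circular speed at r₂: v₂ = √(μ/r₂) = 3.0398 km/s.
Transfer-orbit speed at r₂: v_p = √[μ(2/r₂ − 1/a_t)] = 3.9604 km/s.
Second burn Δv₂ = |v₂ − v_p| = 0.9206 km/s.
Δv = Δv₁ + Δv₂ = 0.5775 + 0.9206 = 1.498 km/s.

Δv = 1.498 km/s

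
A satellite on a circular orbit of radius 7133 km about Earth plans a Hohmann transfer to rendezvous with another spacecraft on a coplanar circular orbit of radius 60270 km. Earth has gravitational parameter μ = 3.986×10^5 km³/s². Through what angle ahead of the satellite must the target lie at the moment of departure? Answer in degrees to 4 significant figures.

φ = 104.7°

The Hohmann ellipse has a_t = (r₁ + r₂)/2 = 33701.5 km.
Transfer time t = π√(a_t³/μ) = 30786.13 s.
The target's mean motion on its circular orbit is ω₂ = √(μ/r₂³) = 4.266943×10^-5 rad/s.
Angle swept by the target during transfer: ω₂·t = 1.31363 rad = 75.27°.
Arrival is 180° from departure on the ellipse, so φ = 180° − 75.27° = 104.7°.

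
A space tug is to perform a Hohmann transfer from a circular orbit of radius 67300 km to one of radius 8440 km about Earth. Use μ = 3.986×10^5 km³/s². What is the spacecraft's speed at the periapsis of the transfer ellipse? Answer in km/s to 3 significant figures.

Transfer-ellipse semi-major axis a_t = (r₁ + r₂)/2 = (67300 + 8440)/2 = 37870 km.
At periapsis, r = 8440 km.
Applying v² = μ(2/r − 1/a_t): v = 9.161 km/s.

v = 9.16 km/s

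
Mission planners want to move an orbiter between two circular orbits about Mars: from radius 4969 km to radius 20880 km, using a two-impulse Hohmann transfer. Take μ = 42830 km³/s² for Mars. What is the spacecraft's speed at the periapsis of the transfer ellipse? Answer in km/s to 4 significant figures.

v = 3.732 km/s

Transfer-ellipse semi-major axis a_t = (r₁ + r₂)/2 = (4969 + 20880)/2 = 12924.5 km.
At periapsis, r = 4969 km.
Vis-viva: v = √[μ(2/r − 1/a_t)] = √[42830 × (2/4969 − 1/12924.5)] = 3.732 km/s.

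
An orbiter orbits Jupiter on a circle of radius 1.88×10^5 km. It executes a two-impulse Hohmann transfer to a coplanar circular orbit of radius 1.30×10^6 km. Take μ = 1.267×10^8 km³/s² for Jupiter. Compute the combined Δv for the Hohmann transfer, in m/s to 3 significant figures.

Δv = 13300 m/s

Transfer-ellipse semi-major axis a_t = (r₁ + r₂)/2 = (1.880×10^5 + 1.300×10^6)/2 = 7.440×10^5 km.
At r₁ the circular-orbit speed is v₁ = √(μ/r₁) = 25.960 km/s.
Transfer-orbit speed at r₁ (vis-viva equation): v_p = √[μ(2/r₁ − 1/a_t)] = 34.316 km/s.
First burn Δv₁ = |v_p − v₁| = 8.356 km/s.
At r₂, v₂ = √(μ/r₂) = 9.8723 km/s.
Transfer-orbit speed at r₂: v_a = √[μ(2/r₂ − 1/a_t)] = 4.9626 km/s.
Second burn Δv₂ = |v₂ − v_a| = 4.910 km/s.
Total Δv = Δv₁ + Δv₂ = 13.27 km/s.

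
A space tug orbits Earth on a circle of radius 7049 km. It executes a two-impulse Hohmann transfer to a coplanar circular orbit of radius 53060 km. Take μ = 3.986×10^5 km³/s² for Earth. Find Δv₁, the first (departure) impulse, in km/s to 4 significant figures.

Δv₁ = 2.472 km/s

Transfer-ellipse semi-major axis a_t = (r₁ + r₂)/2 = (7049 + 53060)/2 = 30054.5 km.
Circular speed at r = 7049 km: v_c = √(μ/r) = 7.520 km/s.
Vis-viva on the transfer ellipse at r = 7049 km gives v_t = √[μ(2/r − 1/a_t)] = 9.992 km/s.
Δv₁ = |v_t − v_c| = |9.992 − 7.520| = 2.472 km/s.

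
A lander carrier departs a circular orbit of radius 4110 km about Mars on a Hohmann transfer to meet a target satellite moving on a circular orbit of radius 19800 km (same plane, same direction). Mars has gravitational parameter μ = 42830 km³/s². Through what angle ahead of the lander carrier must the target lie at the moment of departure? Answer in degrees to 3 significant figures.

φ = 95.6°

Semi-major axis of the transfer orbit: a_t = (4110 + 19800)/2 = 11955 km.
Transfer time t = π√(a_t³/μ) = 19842.674 s.
Target angular speed ω₂ = √(μ/r₂³) = 7.4280745×10^-5 rad/s.
Angle swept by the target during transfer: ω₂·t = 1.473929 rad = 84.4499°.
The lander carrier traverses 180° on the transfer ellipse, so the target must lead by 180° − 84.4499° = 95.6°.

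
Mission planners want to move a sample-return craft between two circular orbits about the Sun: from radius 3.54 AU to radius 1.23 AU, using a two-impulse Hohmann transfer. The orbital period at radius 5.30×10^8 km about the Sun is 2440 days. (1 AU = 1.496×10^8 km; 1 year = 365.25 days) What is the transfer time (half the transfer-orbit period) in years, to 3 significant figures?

t = 1.84 years

From Kepler's third law T² = 4π²r³/μ at r = 5.30×10^8 km, T = 2440 days = 2440 × 86400 s = 2.10816×10^8 s: μ = 4π²r³/T² = 1.32245×10^11 km³/s².
In km: r₁ = 3.54 × 1.496×10^8 = 5.29584×10^8 km; r₂ = 1.23 × 1.496×10^8 = 1.84008×10^8 km.
Transfer-ellipse semi-major axis a_t = (r₁ + r₂)/2 = (5.29584×10^8 + 1.84008×10^8)/2 = 3.56796×10^8 km.
Half the transfer-orbit period gives t = π√(a_t³/μ) = 5.822×10^7 s.
Converting: 5.822×10^7 s ÷ 3.15576×10^7 s/year (365.25 × 86400) = 1.84 years.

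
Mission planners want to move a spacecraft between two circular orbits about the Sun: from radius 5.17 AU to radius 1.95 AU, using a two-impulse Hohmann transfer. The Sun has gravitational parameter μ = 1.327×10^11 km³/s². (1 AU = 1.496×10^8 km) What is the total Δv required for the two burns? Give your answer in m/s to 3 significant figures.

In km: r₁ = 5.17 × 1.496×10^8 = 7.73432×10^8 km; r₂ = 1.95 × 1.496×10^8 = 2.9172×10^8 km.
Transfer-ellipse semi-major axis a_t = (r₁ + r₂)/2 = (7.73432×10^8 + 2.9172×10^8)/2 = 5.32576×10^8 km.
Circular speed at r₁: v₁ = √(μ/r₁) = √(1.327×10^11/7.73432×10^8) = 13.098585 km/s.
Transfer-orbit speed at r₁ (vis-viva): v_a = √[μ(2/r₁ − 1/a_t)] = 9.6943055 km/s.
First burn Δv₁ = |v_a − v₁| = 3.40428 km/s.
Circular speed at r₂: v₂ = √(μ/r₂) = 21.32811 km/s.
Transfer-orbit speed at r₂: v_p = √[μ(2/r₂ − 1/a_t)] = 25.70234 km/s.
Second burn Δv₂ = |v₂ − v_p| = 4.37423 km/s.
Total Δv = Δv₁ + Δv₂ = 7.779 km/s.

Δv = 7780 m/s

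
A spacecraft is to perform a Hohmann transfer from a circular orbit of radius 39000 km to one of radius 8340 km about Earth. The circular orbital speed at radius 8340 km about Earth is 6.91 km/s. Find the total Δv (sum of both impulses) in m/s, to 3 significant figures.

Δv = 3260 m/s

From the circular-orbit relation v² = μ/r at r = 8340 km: μ = v²r = (6.91)² × 8340 = 3.98219×10^5 km³/s².
Semi-major axis of the transfer orbit: a_t = (39000 + 8340)/2 = 23670 km.
Circular speed at r₁: v₁ = √(μ/r₁) = √(3.98219×10^5/39000) = 3.19543 km/s.
On the transfer ellipse at r₁, v² = μ(2/r − 1/a) gives v_a = √[μ(2/r₁ − 1/a_t)] = 1.89676 km/s.
First burn Δv₁ = |v_a − v₁| = 1.2987 km/s.
At r₂, v₂ = √(μ/r₂) = 6.9100 km/s.
Transfer-orbit speed at r₂: v_p = √[μ(2/r₂ − 1/a_t)] = 8.8697 km/s.
Second burn Δv₂ = |v₂ − v_p| = 1.9597 km/s.
Total Δv = Δv₁ + Δv₂ = 3.258 km/s.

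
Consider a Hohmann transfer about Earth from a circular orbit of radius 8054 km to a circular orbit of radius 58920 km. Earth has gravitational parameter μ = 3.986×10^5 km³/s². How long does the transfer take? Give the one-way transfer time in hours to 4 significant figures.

The Hohmann ellipse has a_t = (r₁ + r₂)/2 = 33487 km.
Transfer time t = π√(a_t³/μ) = π√((33487)³ / 3.986×10^5) = 30493 s.
Converting: 30493 s ÷ 3600 s/hour = 8.470 hours.

t = 8.470 hours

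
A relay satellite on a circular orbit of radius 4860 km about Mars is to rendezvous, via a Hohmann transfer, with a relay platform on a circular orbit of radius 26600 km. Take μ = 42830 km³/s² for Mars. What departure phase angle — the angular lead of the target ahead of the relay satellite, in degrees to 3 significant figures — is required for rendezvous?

φ = 98.1°

The Hohmann ellipse has a_t = (r₁ + r₂)/2 = 15730 km.
The half-period of the transfer ellipse is t = π√(a_t³/μ) = 29948.1 s.
Target angular speed ω₂ = √(μ/r₂³) = 4.77036×10^-5 rad/s.
Angle swept by the target during transfer: ω₂·t = 1.428632 rad = 81.855°.
The relay satellite traverses 180° on the transfer ellipse, so the target must lead by 180° − 81.855° = 98.1°.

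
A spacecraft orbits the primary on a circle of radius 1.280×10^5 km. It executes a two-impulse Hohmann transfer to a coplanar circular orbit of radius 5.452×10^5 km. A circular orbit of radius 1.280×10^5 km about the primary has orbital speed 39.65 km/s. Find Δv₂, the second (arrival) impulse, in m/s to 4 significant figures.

From the circular-orbit relation v² = μ/r at r = 1.280×10^5 km: μ = v²r = (39.65)² × 1.280×10^5 = 2.01232×10^8 km³/s².
The Hohmann ellipse has a_t = (r₁ + r₂)/2 = 3.366×10^5 km.
Circular speed at r = 5.452×10^5 km: v_c = √(μ/r) = 19.212 km/s.
Vis-viva on the transfer ellipse at r = 5.452×10^5 km gives v_t = √[μ(2/r − 1/a_t)] = 11.847 km/s.
Δv₂ = |v_t − v_c| = |11.847 − 19.212| = 7.365 km/s.

Δv₂ = 7365 m/s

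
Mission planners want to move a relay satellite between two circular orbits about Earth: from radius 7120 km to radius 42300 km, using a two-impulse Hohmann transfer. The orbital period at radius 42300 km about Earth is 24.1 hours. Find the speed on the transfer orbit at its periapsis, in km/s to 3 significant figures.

From Kepler's third law T² = 4π²r³/μ at r = 42300 km, T = 24.1 hours = 24.1 × 3600 s = 86760 s: μ = 4π²r³/T² = 3.96955×10^5 km³/s².
The Hohmann ellipse has a_t = (r₁ + r₂)/2 = 24710 km.
The periapsis of the transfer ellipse is at r = 7120 km.
Applying v² = μ(2/r − 1/a_t): v = 9.769 km/s.

v = 9.77 km/s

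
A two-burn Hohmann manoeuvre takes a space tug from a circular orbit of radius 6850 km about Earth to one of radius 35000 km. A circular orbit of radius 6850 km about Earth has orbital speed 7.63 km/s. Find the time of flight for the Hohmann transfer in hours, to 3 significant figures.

t = 4.18 hours

From the circular-orbit relation v² = μ/r at r = 6850 km: μ = v²r = (7.63)² × 6850 = 3.98786×10^5 km³/s².
The Hohmann ellipse has a_t = (r₁ + r₂)/2 = 20925 km.
Transfer time t = π√(a_t³/μ) = π√((20925)³ / 3.98786×10^5) = 15060 s.
Converting: 15060 s ÷ 3600 s/hour = 4.18 hours.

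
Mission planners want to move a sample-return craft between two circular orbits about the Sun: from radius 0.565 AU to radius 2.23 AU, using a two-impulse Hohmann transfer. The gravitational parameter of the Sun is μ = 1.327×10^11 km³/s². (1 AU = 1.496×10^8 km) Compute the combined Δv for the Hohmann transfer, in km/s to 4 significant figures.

In km: r₁ = 0.565 × 1.496×10^8 = 8.4524×10^7 km; r₂ = 2.23 × 1.496×10^8 = 3.33608×10^8 km.
The Hohmann ellipse has a_t = (r₁ + r₂)/2 = 2.09066×10^8 km.
At r₁ the circular-orbit speed is v₁ = √(μ/r₁) = 39.62 km/s.
On the transfer ellipse at r₁, vis-viva equation gives v_p = √[μ(2/r₁ − 1/a_t)] = 50.05 km/s.
First burn Δv₁ = |v_p − v₁| = 10.43 km/s.
Circular speed at r₂: v₂ = √(μ/r₂) = 19.944 km/s.
Transfer-orbit speed at r₂: v_a = √[μ(2/r₂ − 1/a_t)] = 12.681 km/s.
Second burn Δv₂ = |v₂ − v_a| = 7.263 km/s.
Δv = Δv₁ + Δv₂ = 10.43 + 7.263 = 17.69 km/s.

Δv = 17.69 km/s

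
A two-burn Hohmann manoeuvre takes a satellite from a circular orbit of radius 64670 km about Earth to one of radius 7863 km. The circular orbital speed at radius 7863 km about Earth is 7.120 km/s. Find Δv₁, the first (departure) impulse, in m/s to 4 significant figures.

Δv₁ = 1327 m/s

From the circular-orbit relation v² = μ/r at r = 7863 km: μ = v²r = (7.120)² × 7863 = 3.98610×10^5 km³/s².
Semi-major axis of the transfer orbit: a_t = (64670 + 7863)/2 = 36266.5 km.
On the circular orbit at r = 64670 km, v_c = √(μ/r) = 2.483 km/s.
Transfer-orbit speed at the same r (vis-viva, a = a_t): v_t = √[μ(2/r − 1/a_t)] = 1.156 km/s.
Δv₁ = |v_t − v_c| = |1.156 − 2.483| = 1.327 km/s.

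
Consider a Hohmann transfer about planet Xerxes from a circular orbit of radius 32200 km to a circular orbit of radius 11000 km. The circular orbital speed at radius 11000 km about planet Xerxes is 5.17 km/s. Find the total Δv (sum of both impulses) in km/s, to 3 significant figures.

Δv = 2.01 km/s

From the circular-orbit relation v² = μ/r at r = 11000 km: μ = v²r = (5.17)² × 11000 = 2.94018×10^5 km³/s².
The Hohmann ellipse has a_t = (r₁ + r₂)/2 = 21600 km.
Circular speed at r₁: v₁ = √(μ/r₁) = √(2.94018×10^5/32200) = 3.021753 km/s.
On the transfer ellipse at r₁, vis-viva gives v_a = √[μ(2/r₁ − 1/a_t)] = 2.156395 km/s.
First burn Δv₁ = |v_a − v₁| = 0.86536 km/s.
At r₂, v₂ = √(μ/r₂) = 5.1700 km/s.
Transfer-orbit speed at r₂: v_p = √[μ(2/r₂ − 1/a_t)] = 6.3124 km/s.
Second burn Δv₂ = |v₂ − v_p| = 1.1424 km/s.
Δv = Δv₁ + Δv₂ = 0.86536 + 1.1424 = 2.008 km/s.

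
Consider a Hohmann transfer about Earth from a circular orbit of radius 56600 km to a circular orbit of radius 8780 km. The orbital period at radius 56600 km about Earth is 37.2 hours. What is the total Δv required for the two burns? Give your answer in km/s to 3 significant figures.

From Kepler's third law T² = 4π²r³/μ at r = 56600 km, T = 37.2 hours = 37.2 × 3600 s = 1.3392×10^5 s: μ = 4π²r³/T² = 3.99133×10^5 km³/s².
The Hohmann ellipse has a_t = (r₁ + r₂)/2 = 32690 km.
Circular speed at r₁: v₁ = √(μ/r₁) = √(3.99133×10^5/56600) = 2.6555 km/s.
Transfer-orbit speed at r₁ (vis-viva): v_a = √[μ(2/r₁ − 1/a_t)] = 1.3762 km/s.
First burn Δv₁ = |v_a − v₁| = 1.2793 km/s.
Circular speed at r₂: v₂ = √(μ/r₂) = 6.74236 km/s.
Transfer-orbit speed at r₂: v_p = √[μ(2/r₂ − 1/a_t)] = 8.87182 km/s.
Second burn Δv₂ = |v₂ − v_p| = 2.1295 km/s.
Δv = Δv₁ + Δv₂ = 1.2793 + 2.1295 = 3.409 km/s.

Δv = 3.41 km/s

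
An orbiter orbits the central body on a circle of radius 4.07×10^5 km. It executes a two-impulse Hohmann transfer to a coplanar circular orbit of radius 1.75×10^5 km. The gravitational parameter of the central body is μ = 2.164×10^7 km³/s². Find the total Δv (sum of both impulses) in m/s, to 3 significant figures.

Semi-major axis of the transfer orbit: a_t = (4.070×10^5 + 1.750×10^5)/2 = 2.910×10^5 km.
Circular speed at r₁: v₁ = √(μ/r₁) = √(2.164×10^7/4.070×10^5) = 7.292 km/s.
On the transfer ellipse at r₁, vis-viva equation gives v_a = √[μ(2/r₁ − 1/a_t)] = 5.655 km/s.
First burn Δv₁ = |v_a − v₁| = 1.637 km/s.
At r₂, v₂ = √(μ/r₂) = 11.120 km/s.
Transfer-orbit speed at r₂: v_p = √[μ(2/r₂ − 1/a_t)] = 13.151 km/s.
Second burn Δv₂ = |v₂ − v_p| = 2.031 km/s.
Δv = Δv₁ + Δv₂ = 1.637 + 2.031 = 3.668 km/s.

Δv = 3670 m/s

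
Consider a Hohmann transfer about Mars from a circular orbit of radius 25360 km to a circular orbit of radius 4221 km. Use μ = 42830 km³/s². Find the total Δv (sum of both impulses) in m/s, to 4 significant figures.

Semi-major axis of the transfer orbit: a_t = (25360 + 4221)/2 = 14790.5 km.
At r₁ the circular-orbit speed is v₁ = √(μ/r₁) = 1.29957 km/s.
On the transfer ellipse at r₁, vis-viva equation gives v_a = √[μ(2/r₁ − 1/a_t)] = 0.694250 km/s.
First burn Δv₁ = |v_a − v₁| = 0.6053 km/s.
At r₂, v₂ = √(μ/r₂) = 3.1854 km/s.
Transfer-orbit speed at r₂: v_p = √[μ(2/r₂ − 1/a_t)] = 4.1711 km/s.
Second burn Δv₂ = |v₂ − v_p| = 0.9857 km/s.
Total Δv = Δv₁ + Δv₂ = 1.591 km/s.

Δv = 1591 m/s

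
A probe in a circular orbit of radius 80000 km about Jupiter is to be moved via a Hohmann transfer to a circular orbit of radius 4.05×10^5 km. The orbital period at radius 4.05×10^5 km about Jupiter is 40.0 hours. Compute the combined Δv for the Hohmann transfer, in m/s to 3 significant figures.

Δv = 19100 m/s

From Kepler's third law T² = 4π²r³/μ at r = 4.05×10^5 km, T = 40.0 hours = 40.0 × 3600 s = 1.440×10^5 s: μ = 4π²r³/T² = 1.26474×10^8 km³/s².
Transfer-ellipse semi-major axis a_t = (r₁ + r₂)/2 = (80000 + 4.050×10^5)/2 = 2.425×10^5 km.
Circular speed at r₁: v₁ = √(μ/r₁) = √(1.26474×10^8/80000) = 39.76 km/s.
Transfer-orbit speed at r₁ (v² = μ(2/r − 1/a)): v_p = √[μ(2/r₁ − 1/a_t)] = 51.38 km/s.
First burn Δv₁ = |v_p − v₁| = 11.62 km/s.
Circular speed at r₂: v₂ = √(μ/r₂) = 17.6715 km/s.
Transfer-orbit speed at r₂: v_a = √[μ(2/r₂ − 1/a_t)] = 10.1499 km/s.
Second burn Δv₂ = |v₂ − v_a| = 7.522 km/s.
Total Δv = Δv₁ + Δv₂ = 19.14 km/s.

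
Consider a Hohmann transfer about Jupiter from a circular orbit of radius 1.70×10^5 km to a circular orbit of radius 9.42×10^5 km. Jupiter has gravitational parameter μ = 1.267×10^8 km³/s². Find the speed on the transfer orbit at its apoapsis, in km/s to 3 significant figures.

v = 6.41 km/s

The Hohmann ellipse has a_t = (r₁ + r₂)/2 = 5.560×10^5 km.
At apoapsis, r = 9.420×10^5 km.
From the vis-viva equation, v = √[μ(2/r − 1/a_t)] = 6.413 km/s.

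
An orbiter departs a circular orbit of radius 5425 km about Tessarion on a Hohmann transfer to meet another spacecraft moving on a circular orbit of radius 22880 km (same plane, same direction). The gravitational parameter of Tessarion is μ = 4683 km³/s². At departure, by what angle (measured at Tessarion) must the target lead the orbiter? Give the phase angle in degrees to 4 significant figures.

φ = 92.43°

Transfer-ellipse semi-major axis a_t = (r₁ + r₂)/2 = (5425 + 22880)/2 = 14152.5 km.
Transfer time t = π√(a_t³/μ) = 77293 s.
The target's mean motion on its circular orbit is ω₂ = √(μ/r₂³) = 1.9773×10^-5 rad/s.
Angle swept by the target during transfer: ω₂·t = 1.5283 rad = 87.57°.
Arrival is 180° from departure on the ellipse, so φ = 180° − 87.57° = 92.43°.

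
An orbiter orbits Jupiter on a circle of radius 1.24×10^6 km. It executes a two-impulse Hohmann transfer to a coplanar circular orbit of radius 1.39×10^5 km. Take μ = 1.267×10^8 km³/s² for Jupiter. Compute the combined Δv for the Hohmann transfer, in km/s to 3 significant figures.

Δv = 15.9 km/s

The Hohmann ellipse has a_t = (r₁ + r₂)/2 = 6.895×10^5 km.
At r₁ the circular-orbit speed is v₁ = √(μ/r₁) = 10.1083 km/s.
Transfer-orbit speed at r₁ (vis-viva): v_a = √[μ(2/r₁ − 1/a_t)] = 4.53856 km/s.
First burn Δv₁ = |v_a − v₁| = 5.570 km/s.
At r₂, v₂ = √(μ/r₂) = 30.19 km/s.
Transfer-orbit speed at r₂: v_p = √[μ(2/r₂ − 1/a_t)] = 40.49 km/s.
Second burn Δv₂ = |v₂ − v_p| = 10.30 km/s.
Δv = Δv₁ + Δv₂ = 5.570 + 10.30 = 15.87 km/s.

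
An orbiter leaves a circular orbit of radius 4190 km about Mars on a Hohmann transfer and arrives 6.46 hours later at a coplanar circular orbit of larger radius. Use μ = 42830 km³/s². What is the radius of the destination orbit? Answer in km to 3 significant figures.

r₂ = 22400 km

Transfer time t = 6.46 hours = 23256 s, and t = π√(a_t³/μ).
So a_t = (μ t²/π²)^(1/3) = (42830 × (23256)² / π²)^(1/3) = 13289 km.
Since a_t = (r₁ + r₂)/2, r₂ = 2a_t − r₁ = 2×13289 − 4190 = 22388 km.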